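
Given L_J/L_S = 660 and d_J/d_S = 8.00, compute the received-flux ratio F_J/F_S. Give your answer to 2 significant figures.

F = L/(4πd²), so F_J/F_S = (L_J/L_S) / (d_J/d_S)²
= 660 / (8.00)² = 660 / 64.00 = 10.31.

10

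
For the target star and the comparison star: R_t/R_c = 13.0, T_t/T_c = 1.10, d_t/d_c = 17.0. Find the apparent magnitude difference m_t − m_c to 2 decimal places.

L_t/L_c = (13.0)²(1.10)⁴ = 247.4.
F_t/F_c = (L_t/L_c)/(d_t/d_c)² = 247.4/289.0 = 0.8562.
m_t − m_c = −2.5 log₁₀(0.8562) = 0.17.

0.17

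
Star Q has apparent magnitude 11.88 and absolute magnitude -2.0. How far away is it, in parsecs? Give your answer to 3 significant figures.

5.97×10^3 pc

m − M = 5 log₁₀(d/10 pc)
11.88 − (-2.0) = 13.88 = 5 log₁₀(d/10)
d = 10 × 10^(13.88/5) = 10 × 10^2.776 = 5970 pc.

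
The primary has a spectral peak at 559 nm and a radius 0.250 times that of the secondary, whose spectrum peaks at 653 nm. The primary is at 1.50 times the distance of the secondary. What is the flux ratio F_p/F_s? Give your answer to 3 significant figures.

0.0517

Wien's law: T_p/T_s = λ_s/λ_p = 653/559 = 1.168.
L_p/L_s = (R_p/R_s)²(T_p/T_s)⁴ = (0.250)²(1.168)⁴ = 0.1164.
F_p/F_s = (L_p/L_s)/(d_p/d_s)² = 0.1164/(1.50)² = 0.05173.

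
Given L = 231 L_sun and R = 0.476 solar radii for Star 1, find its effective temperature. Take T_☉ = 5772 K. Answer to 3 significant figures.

3.26×10^4 K

T/T_☉ = (L/L_☉)^(1/4) / (R/R_☉)^(1/2)
T = 5772 × (231)^(1/4) / √(0.476) = 5772 × 3.899 / 0.6899 = 3.262×10^4 K.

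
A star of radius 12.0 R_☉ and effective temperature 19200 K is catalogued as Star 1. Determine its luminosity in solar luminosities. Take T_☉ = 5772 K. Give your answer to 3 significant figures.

L/L_☉ = (R/R_☉)² (T/T_☉)⁴ = (12.0)² × (19200/5772)⁴
       = 144.0 × (3.326)⁴ = 144.0 × 122.4 = 1.763×10^4.

1.76×10^4 solar luminosities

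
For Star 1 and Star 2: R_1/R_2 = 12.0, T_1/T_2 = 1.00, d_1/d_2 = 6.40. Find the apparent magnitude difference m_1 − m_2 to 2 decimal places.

-1.37

L_1/L_2 = (12.0)²(1.00)⁴ = 144.0.
F_1/F_2 = (L_1/L_2)/(d_1/d_2)² = 144.0/40.96 = 3.516.
m_1 − m_2 = −2.5 log₁₀(3.516) = -1.37.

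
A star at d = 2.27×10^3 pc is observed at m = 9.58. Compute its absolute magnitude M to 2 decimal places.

M = m − 5 log₁₀(d/10 pc) = 9.58 − 5 log₁₀(2.27×10^3/10)
  = 9.58 − 5 × 2.356 = 9.58 − 11.78 = -2.20.

-2.20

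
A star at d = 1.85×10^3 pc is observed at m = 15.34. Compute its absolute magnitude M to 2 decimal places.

4.00

M = m − 5 log₁₀(d/10 pc) = 15.34 − 5 log₁₀(1.85×10^3/10)
  = 15.34 − 5 × 2.267 = 15.34 − 11.34 = 4.00.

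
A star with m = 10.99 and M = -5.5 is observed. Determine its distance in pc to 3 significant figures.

m − M = 5 log₁₀(d/10 pc)
10.99 − (-5.5) = 16.49 = 5 log₁₀(d/10)
d = 10 × 10^(16.49/5) = 10 × 10^3.298 = 1.986×10^4 pc.

1.99×10^4 pc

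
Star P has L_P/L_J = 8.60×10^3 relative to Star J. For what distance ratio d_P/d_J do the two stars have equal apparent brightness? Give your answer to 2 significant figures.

93

Equal flux requires L_P/d_P² = L_J/d_J², so d_P/d_J = √(L_P/L_J)
= √(8.60×10^3) = 92.74.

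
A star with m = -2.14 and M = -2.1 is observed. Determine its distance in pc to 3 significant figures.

9.82 pc

m − M = 5 log₁₀(d/10 pc)
-2.14 − (-2.1) = -0.04 = 5 log₁₀(d/10)
d = 10 × 10^(-0.04/5) = 10 × 10^-0.008 = 9.817 pc.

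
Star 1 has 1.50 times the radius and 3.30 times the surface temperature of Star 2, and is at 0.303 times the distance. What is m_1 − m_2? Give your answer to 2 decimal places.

L_1/L_2 = (1.50)²(3.30)⁴ = 266.8.
F_1/F_2 = (L_1/L_2)/(d_1/d_2)² = 266.8/0.09181 = 2906.
m_1 − m_2 = −2.5 log₁₀(2906) = -8.66.

-8.66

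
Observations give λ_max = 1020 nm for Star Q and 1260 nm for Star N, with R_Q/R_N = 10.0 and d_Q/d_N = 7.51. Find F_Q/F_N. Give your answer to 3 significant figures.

Wien's law: T_Q/T_N = λ_N/λ_Q = 1260/1020 = 1.235.
L_Q/L_N = (R_Q/R_N)²(T_Q/T_N)⁴ = (10.0)²(1.235)⁴ = 232.9.
F_Q/F_N = (L_Q/L_N)/(d_Q/d_N)² = 232.9/(7.51)² = 4.129.

4.13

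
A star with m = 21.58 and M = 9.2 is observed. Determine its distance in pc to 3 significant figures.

m − M = 5 log₁₀(d/10 pc)
21.58 − (9.2) = 12.38 = 5 log₁₀(d/10)
d = 10 × 10^(12.38/5) = 10 × 10^2.476 = 2992 pc.

2.99×10^3 pc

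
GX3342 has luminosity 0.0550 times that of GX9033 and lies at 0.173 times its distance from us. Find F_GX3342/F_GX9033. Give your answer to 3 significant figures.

F = L/(4πd²), so F_GX3342/F_GX9033 = (L_GX3342/L_GX9033) / (d_GX3342/d_GX9033)²
= 0.0550 / (0.173)² = 0.0550 / 0.02993 = 1.838.

1.84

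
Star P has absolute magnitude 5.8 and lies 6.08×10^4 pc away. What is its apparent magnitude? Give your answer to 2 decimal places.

24.72

m = M + 5 log₁₀(d/10 pc) = 5.8 + 5 log₁₀(6.08×10^4/10)
  = 5.8 + 5 × 3.784 = 5.8 + 18.92 = 24.72.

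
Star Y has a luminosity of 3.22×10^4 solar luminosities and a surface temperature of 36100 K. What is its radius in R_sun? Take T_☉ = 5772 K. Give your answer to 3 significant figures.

4.59 R_sun

R/R_☉ = √(L/L_☉) / (T/T_☉)² = √(3.22×10^4) / (6.254)²
       = 179.4 / 39.12 = 4.587.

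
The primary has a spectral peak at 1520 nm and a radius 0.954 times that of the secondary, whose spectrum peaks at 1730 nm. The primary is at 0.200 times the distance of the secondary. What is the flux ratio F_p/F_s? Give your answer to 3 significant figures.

Wien's law: T_p/T_s = λ_s/λ_p = 1730/1520 = 1.138.
L_p/L_s = (R_p/R_s)²(T_p/T_s)⁴ = (0.954)²(1.138)⁴ = 1.527.
F_p/F_s = (L_p/L_s)/(d_p/d_s)² = 1.527/(0.200)² = 38.18.

38.2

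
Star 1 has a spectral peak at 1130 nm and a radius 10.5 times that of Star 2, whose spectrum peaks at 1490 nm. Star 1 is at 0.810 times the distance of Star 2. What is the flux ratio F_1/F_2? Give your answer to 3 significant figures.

508

Wien's law: T_1/T_2 = λ_2/λ_1 = 1490/1130 = 1.319.
L_1/L_2 = (R_1/R_2)²(T_1/T_2)⁴ = (10.5)²(1.319)⁴ = 333.3.
F_1/F_2 = (L_1/L_2)/(d_1/d_2)² = 333.3/(0.810)² = 508.0.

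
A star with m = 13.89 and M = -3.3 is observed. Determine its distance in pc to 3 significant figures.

m − M = 5 log₁₀(d/10 pc)
13.89 − (-3.3) = 17.19 = 5 log₁₀(d/10)
d = 10 × 10^(17.19/5) = 10 × 10^3.438 = 2.742×10^4 pc.

2.74×10^4 pc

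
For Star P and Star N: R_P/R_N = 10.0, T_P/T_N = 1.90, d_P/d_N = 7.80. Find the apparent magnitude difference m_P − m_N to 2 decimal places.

L_P/L_N = (10.0)²(1.90)⁴ = 1303.
F_P/F_N = (L_P/L_N)/(d_P/d_N)² = 1303/60.84 = 21.42.
m_P − m_N = −2.5 log₁₀(21.42) = -3.33.

-3.33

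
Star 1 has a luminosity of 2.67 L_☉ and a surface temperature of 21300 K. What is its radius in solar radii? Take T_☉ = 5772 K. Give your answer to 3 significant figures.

0.120 solar radii

R/R_☉ = √(L/L_☉) / (T/T_☉)² = √(2.67) / (3.690)²
       = 1.634 / 13.62 = 0.1200.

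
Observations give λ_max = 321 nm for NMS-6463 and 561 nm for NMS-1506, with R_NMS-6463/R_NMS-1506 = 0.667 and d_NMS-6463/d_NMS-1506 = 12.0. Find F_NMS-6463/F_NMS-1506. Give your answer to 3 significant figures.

Wien's law: T_NMS-6463/T_NMS-1506 = λ_NMS-1506/λ_NMS-6463 = 561/321 = 1.748.
L_NMS-6463/L_NMS-1506 = (R_NMS-6463/R_NMS-1506)²(T_NMS-6463/T_NMS-1506)⁴ = (0.667)²(1.748)⁴ = 4.150.
F_NMS-6463/F_NMS-1506 = (L_NMS-6463/L_NMS-1506)/(d_NMS-6463/d_NMS-1506)² = 4.150/(12.0)² = 0.02882.

0.0288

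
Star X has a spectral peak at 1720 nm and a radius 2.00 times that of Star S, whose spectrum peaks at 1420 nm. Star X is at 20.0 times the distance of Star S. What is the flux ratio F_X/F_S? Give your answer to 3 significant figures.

Wien's law: T_X/T_S = λ_S/λ_X = 1420/1720 = 0.8256.
L_X/L_S = (R_X/R_S)²(T_X/T_S)⁴ = (2.00)²(0.8256)⁴ = 1.858.
F_X/F_S = (L_X/L_S)/(d_X/d_S)² = 1.858/(20.0)² = 0.004646.

0.00465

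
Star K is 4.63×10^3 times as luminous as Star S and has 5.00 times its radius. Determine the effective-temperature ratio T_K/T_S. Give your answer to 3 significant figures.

L ∝ R²T⁴ gives T ∝ (L/R²)^(1/4), so
T_K/T_S = (4.63×10^3 / 5.00²)^(1/4) = (185.2)^(1/4) = 3.689.

3.69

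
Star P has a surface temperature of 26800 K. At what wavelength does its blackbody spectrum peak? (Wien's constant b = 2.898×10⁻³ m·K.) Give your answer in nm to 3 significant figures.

λ_max = b/T = 2.898×10⁻³ / 26800 = 1.08×10^-7 m = 108.1 nm.

108 nm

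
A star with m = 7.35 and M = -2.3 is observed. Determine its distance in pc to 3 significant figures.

851 pc

m − M = 5 log₁₀(d/10 pc)
7.35 − (-2.3) = 9.65 = 5 log₁₀(d/10)
d = 10 × 10^(9.65/5) = 10 × 10^1.930 = 851.1 pc.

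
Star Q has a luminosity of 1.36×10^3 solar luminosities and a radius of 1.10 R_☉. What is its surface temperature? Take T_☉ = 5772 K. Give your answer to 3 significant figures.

T/T_☉ = (L/L_☉)^(1/4) / (R/R_☉)^(1/2)
T = 5772 × (1.36×10^3)^(1/4) / √(1.10) = 5772 × 6.073 / 1.049 = 3.342×10^4 K.

3.34×10^4 K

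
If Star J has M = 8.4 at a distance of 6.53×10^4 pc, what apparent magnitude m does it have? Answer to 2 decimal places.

27.47

m = M + 5 log₁₀(d/10 pc) = 8.4 + 5 log₁₀(6.53×10^4/10)
  = 8.4 + 5 × 3.815 = 8.4 + 19.07 = 27.47.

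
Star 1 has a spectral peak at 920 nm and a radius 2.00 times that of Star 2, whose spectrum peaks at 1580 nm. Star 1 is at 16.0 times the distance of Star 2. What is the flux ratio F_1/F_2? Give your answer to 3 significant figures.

0.136

Wien's law: T_1/T_2 = λ_2/λ_1 = 1580/920 = 1.717.
L_1/L_2 = (R_1/R_2)²(T_1/T_2)⁴ = (2.00)²(1.717)⁴ = 34.80.
F_1/F_2 = (L_1/L_2)/(d_1/d_2)² = 34.80/(16.0)² = 0.1359.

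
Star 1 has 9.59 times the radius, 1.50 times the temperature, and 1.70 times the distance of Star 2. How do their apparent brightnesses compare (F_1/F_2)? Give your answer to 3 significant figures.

L_1/L_2 = (R_1/R_2)²(T_1/T_2)⁴ = (9.59)² × (1.50)⁴ = 465.6.
F_1/F_2 = (L_1/L_2)/(d_1/d_2)² = 465.6 / (1.70)² = 161.1.

161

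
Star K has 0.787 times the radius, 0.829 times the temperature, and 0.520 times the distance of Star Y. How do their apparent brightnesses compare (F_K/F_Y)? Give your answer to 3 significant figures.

1.08

L_K/L_Y = (R_K/R_Y)²(T_K/T_Y)⁴ = (0.787)² × (0.829)⁴ = 0.2925.
F_K/F_Y = (L_K/L_Y)/(d_K/d_Y)² = 0.2925 / (0.520)² = 1.082.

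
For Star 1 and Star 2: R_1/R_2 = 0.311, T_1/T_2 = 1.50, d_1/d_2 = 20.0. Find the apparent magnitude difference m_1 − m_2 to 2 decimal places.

7.28

L_1/L_2 = (0.311)²(1.50)⁴ = 0.4897.
F_1/F_2 = (L_1/L_2)/(d_1/d_2)² = 0.4897/400.0 = 0.001224.
m_1 − m_2 = −2.5 log₁₀(0.001224) = 7.28.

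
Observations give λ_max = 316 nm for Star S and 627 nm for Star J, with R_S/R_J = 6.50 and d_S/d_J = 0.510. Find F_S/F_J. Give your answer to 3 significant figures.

Wien's law: T_S/T_J = λ_J/λ_S = 627/316 = 1.984.
L_S/L_J = (R_S/R_J)²(T_S/T_J)⁴ = (6.50)²(1.984)⁴ = 654.9.
F_S/F_J = (L_S/L_J)/(d_S/d_J)² = 654.9/(0.510)² = 2518.

2.52×10^3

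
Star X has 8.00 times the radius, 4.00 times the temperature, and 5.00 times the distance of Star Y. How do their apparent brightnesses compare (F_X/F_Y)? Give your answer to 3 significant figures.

L_X/L_Y = (R_X/R_Y)²(T_X/T_Y)⁴ = (8.00)² × (4.00)⁴ = 1.638×10^4.
F_X/F_Y = (L_X/L_Y)/(d_X/d_Y)² = 1.638×10^4 / (5.00)² = 655.4.

655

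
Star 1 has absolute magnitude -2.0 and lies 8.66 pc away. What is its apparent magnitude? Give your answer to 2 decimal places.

m = M + 5 log₁₀(d/10 pc) = -2.0 + 5 log₁₀(8.66/10)
  = -2.0 + 5 × -0.062 = -2.0 + -0.31 = -2.31.

-2.31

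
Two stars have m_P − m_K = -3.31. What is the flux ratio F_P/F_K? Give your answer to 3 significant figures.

F_P/F_K = 10^(−(m_P − m_K)/2.5) = 10^(3.31/2.5) = 10^1.324 = 21.09.

21.1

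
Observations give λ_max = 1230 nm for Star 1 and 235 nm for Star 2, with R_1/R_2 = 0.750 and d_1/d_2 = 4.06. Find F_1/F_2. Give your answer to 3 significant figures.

Wien's law: T_1/T_2 = λ_2/λ_1 = 235/1230 = 0.1911.
L_1/L_2 = (R_1/R_2)²(T_1/T_2)⁴ = (0.750)²(0.1911)⁴ = 7.495×10^-4.
F_1/F_2 = (L_1/L_2)/(d_1/d_2)² = 7.495×10^-4/(4.06)² = 4.547×10^-5.

4.55×10^-5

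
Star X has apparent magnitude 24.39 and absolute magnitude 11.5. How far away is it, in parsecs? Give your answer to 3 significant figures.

m − M = 5 log₁₀(d/10 pc)
24.39 − (11.5) = 12.89 = 5 log₁₀(d/10)
d = 10 × 10^(12.89/5) = 10 × 10^2.578 = 3784 pc.

3.78×10^3 pc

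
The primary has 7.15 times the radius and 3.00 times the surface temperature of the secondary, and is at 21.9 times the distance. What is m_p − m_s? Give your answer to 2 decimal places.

L_p/L_s = (7.15)²(3.00)⁴ = 4141.
F_p/F_s = (L_p/L_s)/(d_p/d_s)² = 4141/479.6 = 8.634.
m_p − m_s = −2.5 log₁₀(8.634) = -2.34.

-2.34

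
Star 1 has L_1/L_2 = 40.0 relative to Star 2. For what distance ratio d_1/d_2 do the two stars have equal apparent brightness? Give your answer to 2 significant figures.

6.3

Equal flux requires L_1/d_1² = L_2/d_2², so d_1/d_2 = √(L_1/L_2)
= √(40.0) = 6.325.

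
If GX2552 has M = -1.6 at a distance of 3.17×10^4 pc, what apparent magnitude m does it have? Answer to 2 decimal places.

15.91

m = M + 5 log₁₀(d/10 pc) = -1.6 + 5 log₁₀(3.17×10^4/10)
  = -1.6 + 5 × 3.501 = -1.6 + 17.51 = 15.91.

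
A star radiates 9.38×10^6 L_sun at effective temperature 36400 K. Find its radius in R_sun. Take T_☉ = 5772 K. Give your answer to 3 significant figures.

R/R_☉ = √(L/L_☉) / (T/T_☉)² = √(9.38×10^6) / (6.306)²
       = 3063 / 39.77 = 77.01.

77.0 R_sun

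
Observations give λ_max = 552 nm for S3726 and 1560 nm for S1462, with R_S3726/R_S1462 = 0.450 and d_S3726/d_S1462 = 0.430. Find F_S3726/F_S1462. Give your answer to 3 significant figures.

Wien's law: T_S3726/T_S1462 = λ_S1462/λ_S3726 = 1560/552 = 2.826.
L_S3726/L_S1462 = (R_S3726/R_S1462)²(T_S3726/T_S1462)⁴ = (0.450)²(2.826)⁴ = 12.92.
F_S3726/F_S1462 = (L_S3726/L_S1462)/(d_S3726/d_S1462)² = 12.92/(0.430)² = 69.86.

69.9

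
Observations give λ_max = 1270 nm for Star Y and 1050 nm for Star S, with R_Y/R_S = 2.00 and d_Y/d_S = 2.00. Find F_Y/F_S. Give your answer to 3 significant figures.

0.467

Wien's law: T_Y/T_S = λ_S/λ_Y = 1050/1270 = 0.8268.
L_Y/L_S = (R_Y/R_S)²(T_Y/T_S)⁴ = (2.00)²(0.8268)⁴ = 1.869.
F_Y/F_S = (L_Y/L_S)/(d_Y/d_S)² = 1.869/(2.00)² = 0.4672.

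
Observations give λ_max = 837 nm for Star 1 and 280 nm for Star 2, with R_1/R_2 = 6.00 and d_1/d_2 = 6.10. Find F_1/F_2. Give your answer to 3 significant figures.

Wien's law: T_1/T_2 = λ_2/λ_1 = 280/837 = 0.3345.
L_1/L_2 = (R_1/R_2)²(T_1/T_2)⁴ = (6.00)²(0.3345)⁴ = 0.4509.
F_1/F_2 = (L_1/L_2)/(d_1/d_2)² = 0.4509/(6.10)² = 0.01212.

0.0121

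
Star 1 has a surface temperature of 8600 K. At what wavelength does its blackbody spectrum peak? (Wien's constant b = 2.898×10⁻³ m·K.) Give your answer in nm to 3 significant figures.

337 nm

λ_max = b/T = 2.898×10⁻³ / 8600 = 3.37×10^-7 m = 337.0 nm.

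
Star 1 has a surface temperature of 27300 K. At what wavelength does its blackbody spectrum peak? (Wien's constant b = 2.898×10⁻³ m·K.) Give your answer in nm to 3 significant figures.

λ_max = b/T = 2.898×10⁻³ / 27300 = 1.06×10^-7 m = 106.2 nm.

106 nm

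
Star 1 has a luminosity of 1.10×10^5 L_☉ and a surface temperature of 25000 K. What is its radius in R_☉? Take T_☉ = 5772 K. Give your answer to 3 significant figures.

R/R_☉ = √(L/L_☉) / (T/T_☉)² = √(1.10×10^5) / (4.331)²
       = 331.7 / 18.76 = 17.68.

17.7 R_☉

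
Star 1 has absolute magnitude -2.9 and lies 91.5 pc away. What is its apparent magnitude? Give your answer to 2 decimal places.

m = M + 5 log₁₀(d/10 pc) = -2.9 + 5 log₁₀(91.5/10)
  = -2.9 + 5 × 0.961 = -2.9 + 4.81 = 1.91.

1.91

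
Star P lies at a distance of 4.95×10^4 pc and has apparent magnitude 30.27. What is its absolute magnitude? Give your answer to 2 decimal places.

11.80

M = m − 5 log₁₀(d/10 pc) = 30.27 − 5 log₁₀(4.95×10^4/10)
  = 30.27 − 5 × 3.695 = 30.27 − 18.47 = 11.80.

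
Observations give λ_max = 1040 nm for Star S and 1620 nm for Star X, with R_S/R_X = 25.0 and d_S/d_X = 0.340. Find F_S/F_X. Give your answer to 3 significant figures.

3.18×10^4

Wien's law: T_S/T_X = λ_X/λ_S = 1620/1040 = 1.558.
L_S/L_X = (R_S/R_X)²(T_S/T_X)⁴ = (25.0)²(1.558)⁴ = 3680.
F_S/F_X = (L_S/L_X)/(d_S/d_X)² = 3680/(0.340)² = 3.183×10^4.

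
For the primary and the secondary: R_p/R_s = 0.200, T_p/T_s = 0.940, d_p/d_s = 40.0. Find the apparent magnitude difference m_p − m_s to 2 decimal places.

L_p/L_s = (0.200)²(0.940)⁴ = 0.03123.
F_p/F_s = (L_p/L_s)/(d_p/d_s)² = 0.03123/1600 = 1.952×10^-5.
m_p − m_s = −2.5 log₁₀(1.952×10^-5) = 11.77.

11.77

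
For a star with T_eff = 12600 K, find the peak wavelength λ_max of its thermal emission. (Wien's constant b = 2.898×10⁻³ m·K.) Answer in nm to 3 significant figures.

λ_max = b/T = 2.898×10⁻³ / 12600 = 2.30×10^-7 m = 230.0 nm.

230 nm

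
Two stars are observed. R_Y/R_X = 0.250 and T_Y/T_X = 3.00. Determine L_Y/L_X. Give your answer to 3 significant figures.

5.06

From the Stefan–Boltzmann law, L ∝ R²T⁴, so
L_Y/L_X = (R_Y/R_X)² (T_Y/T_X)⁴ = (0.250)² × (3.00)⁴ = 0.06250 × 81.00 = 5.062.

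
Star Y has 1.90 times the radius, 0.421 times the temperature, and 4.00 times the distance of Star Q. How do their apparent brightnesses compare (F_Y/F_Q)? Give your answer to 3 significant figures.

L_Y/L_Q = (R_Y/R_Q)²(T_Y/T_Q)⁴ = (1.90)² × (0.421)⁴ = 0.1134.
F_Y/F_Q = (L_Y/L_Q)/(d_Y/d_Q)² = 0.1134 / (4.00)² = 0.007088.

0.00709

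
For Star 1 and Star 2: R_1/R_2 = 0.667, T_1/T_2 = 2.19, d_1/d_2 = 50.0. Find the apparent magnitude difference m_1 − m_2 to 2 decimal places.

5.97

L_1/L_2 = (0.667)²(2.19)⁴ = 10.23.
F_1/F_2 = (L_1/L_2)/(d_1/d_2)² = 10.23/2500 = 0.004093.
m_1 − m_2 = −2.5 log₁₀(0.004093) = 5.97.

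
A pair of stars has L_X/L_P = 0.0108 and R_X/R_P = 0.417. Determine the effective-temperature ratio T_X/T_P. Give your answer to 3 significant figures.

0.499

L ∝ R²T⁴ gives T ∝ (L/R²)^(1/4), so
T_X/T_P = (0.0108 / 0.417²)^(1/4) = (0.06211)^(1/4) = 0.4992.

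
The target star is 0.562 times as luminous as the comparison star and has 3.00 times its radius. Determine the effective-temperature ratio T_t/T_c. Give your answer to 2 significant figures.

0.50

L ∝ R²T⁴ gives T ∝ (L/R²)^(1/4), so
T_t/T_c = (0.562 / 3.00²)^(1/4) = (0.06244)^(1/4) = 0.4999.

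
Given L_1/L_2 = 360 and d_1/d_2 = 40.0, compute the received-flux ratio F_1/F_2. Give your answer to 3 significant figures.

0.225

F = L/(4πd²), so F_1/F_2 = (L_1/L_2) / (d_1/d_2)²
= 360 / (40.0)² = 360 / 1600 = 0.2250.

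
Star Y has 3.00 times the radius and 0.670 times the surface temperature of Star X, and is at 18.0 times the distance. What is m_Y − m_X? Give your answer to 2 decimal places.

5.63

L_Y/L_X = (3.00)²(0.670)⁴ = 1.814.
F_Y/F_X = (L_Y/L_X)/(d_Y/d_X)² = 1.814/324.0 = 0.005598.
m_Y − m_X = −2.5 log₁₀(0.005598) = 5.63.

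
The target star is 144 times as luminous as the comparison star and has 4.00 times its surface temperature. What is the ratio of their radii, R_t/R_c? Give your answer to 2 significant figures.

L ∝ R²T⁴ gives R ∝ √L / T², so
R_t/R_c = √(144) / (4.00)² = 12.00 / 16.00 = 0.7500.

0.75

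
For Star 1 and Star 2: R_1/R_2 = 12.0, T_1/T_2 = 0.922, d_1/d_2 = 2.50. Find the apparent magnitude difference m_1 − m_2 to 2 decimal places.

L_1/L_2 = (12.0)²(0.922)⁴ = 104.1.
F_1/F_2 = (L_1/L_2)/(d_1/d_2)² = 104.1/6.250 = 16.65.
m_1 − m_2 = −2.5 log₁₀(16.65) = -3.05.

-3.05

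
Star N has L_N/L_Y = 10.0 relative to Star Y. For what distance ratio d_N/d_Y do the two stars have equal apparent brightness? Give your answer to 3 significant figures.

3.16

Equal flux requires L_N/d_N² = L_Y/d_Y², so d_N/d_Y = √(L_N/L_Y)
= √(10.0) = 3.162.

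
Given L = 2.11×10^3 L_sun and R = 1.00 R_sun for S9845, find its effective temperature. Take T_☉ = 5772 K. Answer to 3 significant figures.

T/T_☉ = (L/L_☉)^(1/4) / (R/R_☉)^(1/2)
T = 5772 × (2.11×10^3)^(1/4) / √(1.00) = 5772 × 6.778 / 1.000 = 3.912×10^4 K.

3.91×10^4 K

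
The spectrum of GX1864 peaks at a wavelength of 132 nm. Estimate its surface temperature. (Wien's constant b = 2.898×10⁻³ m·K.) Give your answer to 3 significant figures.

2.20×10^4 K

T = b/λ_max = 2.898×10⁻³ / (132×10⁻⁹) = 2.195×10^4 K.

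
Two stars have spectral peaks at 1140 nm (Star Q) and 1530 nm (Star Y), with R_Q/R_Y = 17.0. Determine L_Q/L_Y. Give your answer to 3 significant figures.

938

Wien's law gives T ∝ 1/λ_max, so T_Q/T_Y = λ_Y/λ_Q = 1530/1140 = 1.342.
Then L ∝ R²T⁴ gives L_Q/L_Y = (17.0)² × (1.342)⁴ = 289.0 × 3.244 = 937.7.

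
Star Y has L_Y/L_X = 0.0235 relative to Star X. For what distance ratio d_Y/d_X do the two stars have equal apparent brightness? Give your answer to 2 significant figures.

Equal flux requires L_Y/d_Y² = L_X/d_X², so d_Y/d_X = √(L_Y/L_X)
= √(0.0235) = 0.1533.

0.15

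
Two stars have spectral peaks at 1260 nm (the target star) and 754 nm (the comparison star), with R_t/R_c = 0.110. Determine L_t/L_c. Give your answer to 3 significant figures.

0.00155

Wien's law gives T ∝ 1/λ_max, so T_t/T_c = λ_c/λ_t = 754/1260 = 0.5984.
Then L ∝ R²T⁴ gives L_t/L_c = (0.110)² × (0.5984)⁴ = 0.01210 × 0.1282 = 0.001552.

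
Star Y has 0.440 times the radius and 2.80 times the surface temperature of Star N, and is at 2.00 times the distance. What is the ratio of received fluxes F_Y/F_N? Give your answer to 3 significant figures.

L_Y/L_N = (R_Y/R_N)²(T_Y/T_N)⁴ = (0.440)² × (2.80)⁴ = 11.90.
F_Y/F_N = (L_Y/L_N)/(d_Y/d_N)² = 11.90 / (2.00)² = 2.975.

2.97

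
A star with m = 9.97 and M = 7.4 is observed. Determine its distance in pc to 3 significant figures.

32.7 pc

m − M = 5 log₁₀(d/10 pc)
9.97 − (7.4) = 2.57 = 5 log₁₀(d/10)
d = 10 × 10^(2.57/5) = 10 × 10^0.514 = 32.66 pc.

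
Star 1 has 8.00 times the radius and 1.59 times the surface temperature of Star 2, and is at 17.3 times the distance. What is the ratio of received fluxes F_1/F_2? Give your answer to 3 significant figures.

L_1/L_2 = (R_1/R_2)²(T_1/T_2)⁴ = (8.00)² × (1.59)⁴ = 409.0.
F_1/F_2 = (L_1/L_2)/(d_1/d_2)² = 409.0 / (17.3)² = 1.367.

1.37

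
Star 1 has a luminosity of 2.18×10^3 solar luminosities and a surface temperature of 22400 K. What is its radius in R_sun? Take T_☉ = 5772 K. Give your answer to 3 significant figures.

R/R_☉ = √(L/L_☉) / (T/T_☉)² = √(2.18×10^3) / (3.881)²
       = 46.69 / 15.06 = 3.100.

3.10 R_sun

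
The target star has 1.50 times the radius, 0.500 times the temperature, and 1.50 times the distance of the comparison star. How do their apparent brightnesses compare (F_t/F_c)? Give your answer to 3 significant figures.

L_t/L_c = (R_t/R_c)²(T_t/T_c)⁴ = (1.50)² × (0.500)⁴ = 0.1406.
F_t/F_c = (L_t/L_c)/(d_t/d_c)² = 0.1406 / (1.50)² = 0.06250.

0.0625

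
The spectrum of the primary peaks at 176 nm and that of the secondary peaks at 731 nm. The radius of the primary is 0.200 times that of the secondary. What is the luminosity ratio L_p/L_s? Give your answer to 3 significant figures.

Wien's law gives T ∝ 1/λ_max, so T_p/T_s = λ_s/λ_p = 731/176 = 4.153.
Then L ∝ R²T⁴ gives L_p/L_s = (0.200)² × (4.153)⁴ = 0.04000 × 297.6 = 11.90.

11.9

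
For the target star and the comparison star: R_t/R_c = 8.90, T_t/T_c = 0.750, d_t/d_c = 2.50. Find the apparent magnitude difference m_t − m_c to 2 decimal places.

-1.51

L_t/L_c = (8.90)²(0.750)⁴ = 25.06.
F_t/F_c = (L_t/L_c)/(d_t/d_c)² = 25.06/6.250 = 4.010.
m_t − m_c = −2.5 log₁₀(4.010) = -1.51.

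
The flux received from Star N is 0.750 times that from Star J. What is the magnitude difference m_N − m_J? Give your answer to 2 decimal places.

0.31

m_N − m_J = −2.5 log₁₀(F_N/F_J) = −2.5 log₁₀(0.750) = −2.5 × (-0.125) = 0.312.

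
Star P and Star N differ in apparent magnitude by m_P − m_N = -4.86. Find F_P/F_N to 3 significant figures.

87.9

F_P/F_N = 10^(−(m_P − m_N)/2.5) = 10^(4.86/2.5) = 10^1.944 = 87.90.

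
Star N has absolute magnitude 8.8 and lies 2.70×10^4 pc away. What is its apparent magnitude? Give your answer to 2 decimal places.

25.96

m = M + 5 log₁₀(d/10 pc) = 8.8 + 5 log₁₀(2.70×10^4/10)
  = 8.8 + 5 × 3.431 = 8.8 + 17.16 = 25.96.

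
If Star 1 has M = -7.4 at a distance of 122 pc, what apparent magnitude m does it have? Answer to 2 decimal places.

m = M + 5 log₁₀(d/10 pc) = -7.4 + 5 log₁₀(122/10)
  = -7.4 + 5 × 1.086 = -7.4 + 5.43 = -1.97.

-1.97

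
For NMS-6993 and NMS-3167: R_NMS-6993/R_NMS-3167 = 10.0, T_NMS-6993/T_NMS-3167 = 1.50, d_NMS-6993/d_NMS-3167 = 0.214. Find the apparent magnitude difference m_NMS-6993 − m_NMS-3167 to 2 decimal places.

-10.11

L_NMS-6993/L_NMS-3167 = (10.0)²(1.50)⁴ = 506.2.
F_NMS-6993/F_NMS-3167 = (L_NMS-6993/L_NMS-3167)/(d_NMS-6993/d_NMS-3167)² = 506.2/0.04580 = 1.105×10^4.
m_NMS-6993 − m_NMS-3167 = −2.5 log₁₀(1.105×10^4) = -10.11.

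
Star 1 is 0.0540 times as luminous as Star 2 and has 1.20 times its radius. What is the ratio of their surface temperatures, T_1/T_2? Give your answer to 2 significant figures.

L ∝ R²T⁴ gives T ∝ (L/R²)^(1/4), so
T_1/T_2 = (0.0540 / 1.20²)^(1/4) = (0.03750)^(1/4) = 0.4401.

0.44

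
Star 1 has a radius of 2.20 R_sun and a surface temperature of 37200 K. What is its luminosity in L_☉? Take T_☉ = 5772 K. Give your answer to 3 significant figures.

8.35×10^3 L_☉

L/L_☉ = (R/R_☉)² (T/T_☉)⁴ = (2.20)² × (37200/5772)⁴
       = 4.840 × (6.445)⁴ = 4.840 × 1725 = 8350.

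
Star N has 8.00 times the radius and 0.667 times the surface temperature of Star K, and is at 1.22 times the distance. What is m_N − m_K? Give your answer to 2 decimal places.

L_N/L_K = (8.00)²(0.667)⁴ = 12.67.
F_N/F_K = (L_N/L_K)/(d_N/d_K)² = 12.67/1.488 = 8.511.
m_N − m_K = −2.5 log₁₀(8.511) = -2.32.

-2.32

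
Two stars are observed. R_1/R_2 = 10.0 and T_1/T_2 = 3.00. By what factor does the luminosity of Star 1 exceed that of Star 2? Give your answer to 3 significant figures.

From the Stefan–Boltzmann law, L ∝ R²T⁴, so
L_1/L_2 = (R_1/R_2)² (T_1/T_2)⁴ = (10.0)² × (3.00)⁴ = 100.0 × 81.00 = 8100.

8.10×10^3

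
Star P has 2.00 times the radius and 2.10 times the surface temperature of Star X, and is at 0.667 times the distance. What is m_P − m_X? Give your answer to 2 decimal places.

-5.61

L_P/L_X = (2.00)²(2.10)⁴ = 77.79.
F_P/F_X = (L_P/L_X)/(d_P/d_X)² = 77.79/0.4449 = 174.9.
m_P − m_X = −2.5 log₁₀(174.9) = -5.61.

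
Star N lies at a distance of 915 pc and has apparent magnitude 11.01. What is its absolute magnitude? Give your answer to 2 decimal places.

M = m − 5 log₁₀(d/10 pc) = 11.01 − 5 log₁₀(915/10)
  = 11.01 − 5 × 1.961 = 11.01 − 9.81 = 1.20.

1.20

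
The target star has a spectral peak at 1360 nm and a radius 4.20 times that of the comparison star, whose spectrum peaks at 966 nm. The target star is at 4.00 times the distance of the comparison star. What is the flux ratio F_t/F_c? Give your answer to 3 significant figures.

0.281

Wien's law: T_t/T_c = λ_c/λ_t = 966/1360 = 0.7103.
L_t/L_c = (R_t/R_c)²(T_t/T_c)⁴ = (4.20)²(0.7103)⁴ = 4.490.
F_t/F_c = (L_t/L_c)/(d_t/d_c)² = 4.490/(4.00)² = 0.2806.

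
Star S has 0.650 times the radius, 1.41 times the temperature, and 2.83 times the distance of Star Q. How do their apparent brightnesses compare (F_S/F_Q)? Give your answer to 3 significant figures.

0.209

L_S/L_Q = (R_S/R_Q)²(T_S/T_Q)⁴ = (0.650)² × (1.41)⁴ = 1.670.
F_S/F_Q = (L_S/L_Q)/(d_S/d_Q)² = 1.670 / (2.83)² = 0.2085.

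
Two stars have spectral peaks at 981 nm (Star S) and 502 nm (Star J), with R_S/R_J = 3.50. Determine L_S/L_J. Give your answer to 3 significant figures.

Wien's law gives T ∝ 1/λ_max, so T_S/T_J = λ_J/λ_S = 502/981 = 0.5117.
Then L ∝ R²T⁴ gives L_S/L_J = (3.50)² × (0.5117)⁴ = 12.25 × 0.06857 = 0.8400.

0.840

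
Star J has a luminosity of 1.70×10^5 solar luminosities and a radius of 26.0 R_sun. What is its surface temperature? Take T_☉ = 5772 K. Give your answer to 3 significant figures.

T/T_☉ = (L/L_☉)^(1/4) / (R/R_☉)^(1/2)
T = 5772 × (1.70×10^5)^(1/4) / √(26.0) = 5772 × 20.31 / 5.099 = 2.299×10^4 K.

2.30×10^4 K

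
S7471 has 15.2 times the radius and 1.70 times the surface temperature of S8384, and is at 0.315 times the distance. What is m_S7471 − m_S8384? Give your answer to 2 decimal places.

L_S7471/L_S8384 = (15.2)²(1.70)⁴ = 1930.
F_S7471/F_S8384 = (L_S7471/L_S8384)/(d_S7471/d_S8384)² = 1930/0.09923 = 1.945×10^4.
m_S7471 − m_S8384 = −2.5 log₁₀(1.945×10^4) = -10.72.

-10.72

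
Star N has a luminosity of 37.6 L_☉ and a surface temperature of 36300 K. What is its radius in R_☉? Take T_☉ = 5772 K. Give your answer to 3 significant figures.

0.155 R_☉

R/R_☉ = √(L/L_☉) / (T/T_☉)² = √(37.6) / (6.289)²
       = 6.132 / 39.55 = 0.1550.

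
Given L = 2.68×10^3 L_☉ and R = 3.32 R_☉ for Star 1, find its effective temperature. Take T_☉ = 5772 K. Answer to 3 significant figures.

2.28×10^4 K

T/T_☉ = (L/L_☉)^(1/4) / (R/R_☉)^(1/2)
T = 5772 × (2.68×10^3)^(1/4) / √(3.32) = 5772 × 7.195 / 1.822 = 2.279×10^4 K.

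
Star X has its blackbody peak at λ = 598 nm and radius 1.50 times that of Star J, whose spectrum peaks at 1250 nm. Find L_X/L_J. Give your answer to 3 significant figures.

43.0

Wien's law gives T ∝ 1/λ_max, so T_X/T_J = λ_J/λ_X = 1250/598 = 2.090.
Then L ∝ R²T⁴ gives L_X/L_J = (1.50)² × (2.090)⁴ = 2.250 × 19.09 = 42.96.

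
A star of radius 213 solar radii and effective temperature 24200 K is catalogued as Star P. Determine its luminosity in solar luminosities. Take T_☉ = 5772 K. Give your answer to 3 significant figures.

L/L_☉ = (R/R_☉)² (T/T_☉)⁴ = (213)² × (24200/5772)⁴
       = 4.537×10^4 × (4.193)⁴ = 4.537×10^4 × 309.0 = 1.402×10^7.

1.40×10^7 solar luminosities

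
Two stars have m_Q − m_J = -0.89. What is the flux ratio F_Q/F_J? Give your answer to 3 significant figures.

F_Q/F_J = 10^(−(m_Q − m_J)/2.5) = 10^(0.89/2.5) = 10^0.356 = 2.270.

2.27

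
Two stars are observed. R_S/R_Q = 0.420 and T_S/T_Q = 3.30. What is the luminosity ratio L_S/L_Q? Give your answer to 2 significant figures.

21

From the Stefan–Boltzmann law, L ∝ R²T⁴, so
L_S/L_Q = (R_S/R_Q)² (T_S/T_Q)⁴ = (0.420)² × (3.30)⁴ = 0.1764 × 118.6 = 20.92.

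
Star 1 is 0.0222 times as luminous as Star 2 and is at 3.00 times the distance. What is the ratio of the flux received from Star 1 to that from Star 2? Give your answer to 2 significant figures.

0.0025

F = L/(4πd²), so F_1/F_2 = (L_1/L_2) / (d_1/d_2)²
= 0.0222 / (3.00)² = 0.0222 / 9.000 = 0.002467.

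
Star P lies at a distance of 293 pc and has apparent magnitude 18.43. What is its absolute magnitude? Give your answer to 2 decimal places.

M = m − 5 log₁₀(d/10 pc) = 18.43 − 5 log₁₀(293/10)
  = 18.43 − 5 × 1.467 = 18.43 − 7.33 = 11.10.

11.10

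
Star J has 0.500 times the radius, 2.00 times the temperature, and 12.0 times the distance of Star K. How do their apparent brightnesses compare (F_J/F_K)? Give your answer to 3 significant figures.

0.0278

L_J/L_K = (R_J/R_K)²(T_J/T_K)⁴ = (0.500)² × (2.00)⁴ = 4.000.
F_J/F_K = (L_J/L_K)/(d_J/d_K)² = 4.000 / (12.0)² = 0.02778.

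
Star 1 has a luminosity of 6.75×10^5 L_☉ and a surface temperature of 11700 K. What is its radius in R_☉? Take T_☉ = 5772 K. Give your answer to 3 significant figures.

R/R_☉ = √(L/L_☉) / (T/T_☉)² = √(6.75×10^5) / (2.027)²
       = 821.6 / 4.109 = 200.0.

200 R_☉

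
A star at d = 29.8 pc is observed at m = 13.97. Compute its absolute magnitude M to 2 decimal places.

11.60

M = m − 5 log₁₀(d/10 pc) = 13.97 − 5 log₁₀(29.8/10)
  = 13.97 − 5 × 0.474 = 13.97 − 2.37 = 11.60.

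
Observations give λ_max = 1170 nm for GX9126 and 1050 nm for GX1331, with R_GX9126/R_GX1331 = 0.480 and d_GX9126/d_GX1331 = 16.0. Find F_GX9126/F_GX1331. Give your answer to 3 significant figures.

Wien's law: T_GX9126/T_GX1331 = λ_GX1331/λ_GX9126 = 1050/1170 = 0.8974.
L_GX9126/L_GX1331 = (R_GX9126/R_GX1331)²(T_GX9126/T_GX1331)⁴ = (0.480)²(0.8974)⁴ = 0.1495.
F_GX9126/F_GX1331 = (L_GX9126/L_GX1331)/(d_GX9126/d_GX1331)² = 0.1495/(16.0)² = 5.838×10^-4.

5.84×10^-4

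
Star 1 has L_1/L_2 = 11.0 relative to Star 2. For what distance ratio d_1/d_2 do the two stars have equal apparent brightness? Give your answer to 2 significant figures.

3.3

Equal flux requires L_1/d_1² = L_2/d_2², so d_1/d_2 = √(L_1/L_2)
= √(11.0) = 3.317.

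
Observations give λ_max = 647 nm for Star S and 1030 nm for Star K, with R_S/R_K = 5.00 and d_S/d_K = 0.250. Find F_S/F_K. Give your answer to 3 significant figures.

2.57×10^3

Wien's law: T_S/T_K = λ_K/λ_S = 1030/647 = 1.592.
L_S/L_K = (R_S/R_K)²(T_S/T_K)⁴ = (5.00)²(1.592)⁴ = 160.6.
F_S/F_K = (L_S/L_K)/(d_S/d_K)² = 160.6/(0.250)² = 2569.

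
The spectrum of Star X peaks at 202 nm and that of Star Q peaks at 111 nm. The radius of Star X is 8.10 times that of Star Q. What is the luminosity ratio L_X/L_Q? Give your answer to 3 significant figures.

5.98

Wien's law gives T ∝ 1/λ_max, so T_X/T_Q = λ_Q/λ_X = 111/202 = 0.5495.
Then L ∝ R²T⁴ gives L_X/L_Q = (8.10)² × (0.5495)⁴ = 65.61 × 0.09118 = 5.982.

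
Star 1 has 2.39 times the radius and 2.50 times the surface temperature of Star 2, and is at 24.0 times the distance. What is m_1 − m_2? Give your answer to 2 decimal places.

1.03

L_1/L_2 = (2.39)²(2.50)⁴ = 223.1.
F_1/F_2 = (L_1/L_2)/(d_1/d_2)² = 223.1/576.0 = 0.3874.
m_1 − m_2 = −2.5 log₁₀(0.3874) = 1.03.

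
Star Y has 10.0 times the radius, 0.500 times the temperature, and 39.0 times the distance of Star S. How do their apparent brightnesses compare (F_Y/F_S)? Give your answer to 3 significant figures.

0.00411

L_Y/L_S = (R_Y/R_S)²(T_Y/T_S)⁴ = (10.0)² × (0.500)⁴ = 6.250.
F_Y/F_S = (L_Y/L_S)/(d_Y/d_S)² = 6.250 / (39.0)² = 0.004109.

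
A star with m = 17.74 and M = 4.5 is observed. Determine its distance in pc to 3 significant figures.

4.45×10^3 pc

m − M = 5 log₁₀(d/10 pc)
17.74 − (4.5) = 13.24 = 5 log₁₀(d/10)
d = 10 × 10^(13.24/5) = 10 × 10^2.648 = 4446 pc.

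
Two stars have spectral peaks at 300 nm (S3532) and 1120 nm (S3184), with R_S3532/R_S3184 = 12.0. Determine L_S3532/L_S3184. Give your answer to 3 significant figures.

2.80×10^4

Wien's law gives T ∝ 1/λ_max, so T_S3532/T_S3184 = λ_S3184/λ_S3532 = 1120/300 = 3.733.
Then L ∝ R²T⁴ gives L_S3532/L_S3184 = (12.0)² × (3.733)⁴ = 144.0 × 194.3 = 2.797×10^4.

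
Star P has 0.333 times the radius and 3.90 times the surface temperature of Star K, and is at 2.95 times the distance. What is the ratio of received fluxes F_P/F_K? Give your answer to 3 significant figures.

L_P/L_K = (R_P/R_K)²(T_P/T_K)⁴ = (0.333)² × (3.90)⁴ = 25.65.
F_P/F_K = (L_P/L_K)/(d_P/d_K)² = 25.65 / (2.95)² = 2.948.

2.95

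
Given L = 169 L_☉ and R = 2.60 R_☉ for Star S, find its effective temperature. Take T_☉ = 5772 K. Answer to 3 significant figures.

1.29×10^4 K

T/T_☉ = (L/L_☉)^(1/4) / (R/R_☉)^(1/2)
T = 5772 × (169)^(1/4) / √(2.60) = 5772 × 3.606 / 1.612 = 1.291×10^4 K.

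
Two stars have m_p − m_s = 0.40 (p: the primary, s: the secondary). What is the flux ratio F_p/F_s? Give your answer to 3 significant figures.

F_p/F_s = 10^(−(m_p − m_s)/2.5) = 10^(-0.40/2.5) = 10^-0.160 = 0.6918.

0.692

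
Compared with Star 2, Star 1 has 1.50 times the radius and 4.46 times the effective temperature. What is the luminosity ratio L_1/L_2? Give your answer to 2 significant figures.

8.9×10^2

From the Stefan–Boltzmann law, L ∝ R²T⁴, so
L_1/L_2 = (R_1/R_2)² (T_1/T_2)⁴ = (1.50)² × (4.46)⁴ = 2.250 × 395.7 = 890.3.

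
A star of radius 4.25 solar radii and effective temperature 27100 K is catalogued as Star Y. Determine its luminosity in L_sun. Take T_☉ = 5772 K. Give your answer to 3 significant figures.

8.78×10^3 L_sun

L/L_☉ = (R/R_☉)² (T/T_☉)⁴ = (4.25)² × (27100/5772)⁴
       = 18.06 × (4.695)⁴ = 18.06 × 485.9 = 8777.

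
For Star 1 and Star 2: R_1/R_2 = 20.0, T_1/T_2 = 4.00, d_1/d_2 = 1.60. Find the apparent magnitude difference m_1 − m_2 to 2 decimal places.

-11.51

L_1/L_2 = (20.0)²(4.00)⁴ = 1.024×10^5.
F_1/F_2 = (L_1/L_2)/(d_1/d_2)² = 1.024×10^5/2.560 = 4.000×10^4.
m_1 − m_2 = −2.5 log₁₀(4.000×10^4) = -11.51.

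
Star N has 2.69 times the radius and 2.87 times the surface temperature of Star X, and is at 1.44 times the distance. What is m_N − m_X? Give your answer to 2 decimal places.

-5.94

L_N/L_X = (2.69)²(2.87)⁴ = 490.9.
F_N/F_X = (L_N/L_X)/(d_N/d_X)² = 490.9/2.074 = 236.8.
m_N − m_X = −2.5 log₁₀(236.8) = -5.94.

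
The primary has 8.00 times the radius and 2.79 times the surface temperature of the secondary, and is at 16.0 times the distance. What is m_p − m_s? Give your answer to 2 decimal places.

L_p/L_s = (8.00)²(2.79)⁴ = 3878.
F_p/F_s = (L_p/L_s)/(d_p/d_s)² = 3878/256.0 = 15.15.
m_p − m_s = −2.5 log₁₀(15.15) = -2.95.

-2.95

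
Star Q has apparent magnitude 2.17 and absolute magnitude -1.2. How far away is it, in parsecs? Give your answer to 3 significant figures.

m − M = 5 log₁₀(d/10 pc)
2.17 − (-1.2) = 3.37 = 5 log₁₀(d/10)
d = 10 × 10^(3.37/5) = 10 × 10^0.674 = 47.21 pc.

47.2 pc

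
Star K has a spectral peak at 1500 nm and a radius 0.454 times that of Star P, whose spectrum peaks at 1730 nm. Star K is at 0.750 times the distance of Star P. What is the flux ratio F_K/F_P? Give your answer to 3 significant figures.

Wien's law: T_K/T_P = λ_P/λ_K = 1730/1500 = 1.153.
L_K/L_P = (R_K/R_P)²(T_K/T_P)⁴ = (0.454)²(1.153)⁴ = 0.3647.
F_K/F_P = (L_K/L_P)/(d_K/d_P)² = 0.3647/(0.750)² = 0.6483.

0.648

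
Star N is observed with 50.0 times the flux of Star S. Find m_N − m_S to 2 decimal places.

m_N − m_S = −2.5 log₁₀(F_N/F_S) = −2.5 log₁₀(50.0) = −2.5 × (1.699) = -4.247.

-4.25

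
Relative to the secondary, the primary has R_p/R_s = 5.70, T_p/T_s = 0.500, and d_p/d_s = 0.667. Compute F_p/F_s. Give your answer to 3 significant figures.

L_p/L_s = (R_p/R_s)²(T_p/T_s)⁴ = (5.70)² × (0.500)⁴ = 2.031.
F_p/F_s = (L_p/L_s)/(d_p/d_s)² = 2.031 / (0.667)² = 4.564.

4.56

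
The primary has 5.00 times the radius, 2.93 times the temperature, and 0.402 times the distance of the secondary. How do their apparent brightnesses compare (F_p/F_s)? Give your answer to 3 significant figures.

L_p/L_s = (R_p/R_s)²(T_p/T_s)⁴ = (5.00)² × (2.93)⁴ = 1843.
F_p/F_s = (L_p/L_s)/(d_p/d_s)² = 1843 / (0.402)² = 1.140×10^4.

1.14×10^4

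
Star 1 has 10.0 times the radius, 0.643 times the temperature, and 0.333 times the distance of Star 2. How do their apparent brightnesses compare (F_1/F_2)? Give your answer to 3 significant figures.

L_1/L_2 = (R_1/R_2)²(T_1/T_2)⁴ = (10.0)² × (0.643)⁴ = 17.09.
F_1/F_2 = (L_1/L_2)/(d_1/d_2)² = 17.09 / (0.333)² = 154.2.

154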